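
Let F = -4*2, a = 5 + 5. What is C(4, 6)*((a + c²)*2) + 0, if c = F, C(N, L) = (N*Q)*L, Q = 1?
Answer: 3552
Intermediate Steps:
C(N, L) = L*N (C(N, L) = (N*1)*L = N*L = L*N)
a = 10
F = -8
c = -8
C(4, 6)*((a + c²)*2) + 0 = (6*4)*((10 + (-8)²)*2) + 0 = 24*((10 + 64)*2) + 0 = 24*(74*2) + 0 = 24*148 + 0 = 3552 + 0 = 3552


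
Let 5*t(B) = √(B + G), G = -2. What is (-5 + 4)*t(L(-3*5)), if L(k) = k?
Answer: -I*√17/5 ≈ -0.82462*I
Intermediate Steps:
t(B) = √(-2 + B)/5 (t(B) = √(B - 2)/5 = √(-2 + B)/5)
(-5 + 4)*t(L(-3*5)) = (-5 + 4)*(√(-2 - 3*5)/5) = -√(-2 - 15)/5 = -√(-17)/5 = -I*√17/5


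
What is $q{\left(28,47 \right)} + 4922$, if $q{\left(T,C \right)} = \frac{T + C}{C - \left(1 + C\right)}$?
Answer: $4847$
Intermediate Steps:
$q{\left(T,C \right)} = - C - T$ ($q{\left(T,C \right)} = \frac{C + T}{-1} = \left(C + T\right) \left(-1\right) = - C - T$)
$q{\left(28,47 \right)} + 4922 = \left(\left(-1\right) 47 - 28\right) + 4922 = \left(-47 - 28\right) + 4922 = -75 + 4922 = 4847$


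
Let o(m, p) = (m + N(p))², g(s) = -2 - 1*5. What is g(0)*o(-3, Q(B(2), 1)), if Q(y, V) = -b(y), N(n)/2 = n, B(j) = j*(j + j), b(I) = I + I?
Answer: -8575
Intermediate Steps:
b(I) = 2*I
B(j) = 2*j² (B(j) = j*(2*j) = 2*j²)
N(n) = 2*n
g(s) = -7 (g(s) = -2 - 5 = -7)
Q(y, V) = -2*y
o(m, p) = (m + 2*p)²
g(0)*o(-3, Q(B(2), 1)) = -7*(-3 + 2*(-4*2²))² = -7*(-3 + 2*(-4*4))² = -7*(-3 + 2*(-2*8))² = -7*(-3 + 2*(-16))² = -7*(-3 - 32)² = -7*(-35)² = -7*1225 = -8575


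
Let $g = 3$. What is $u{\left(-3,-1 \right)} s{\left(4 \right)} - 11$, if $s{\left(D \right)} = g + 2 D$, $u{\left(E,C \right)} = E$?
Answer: $-44$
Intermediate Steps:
$s{\left(D \right)} = 3 + 2 D$
$u{\left(-3,-1 \right)} s{\left(4 \right)} - 11 = - 3 \left(3 + 2 \cdot 4\right) - 11 = - 3 \left(3 + 8\right) - 11 = \left(-3\right) 11 - 11 = -33 - 11 = -44$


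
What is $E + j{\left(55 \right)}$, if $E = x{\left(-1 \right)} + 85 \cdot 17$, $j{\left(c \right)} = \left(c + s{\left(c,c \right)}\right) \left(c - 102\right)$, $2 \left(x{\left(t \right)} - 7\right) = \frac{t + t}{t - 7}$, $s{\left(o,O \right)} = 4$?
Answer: $- \frac{10567}{8} \approx -1320.9$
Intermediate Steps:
$x{\left(t \right)} = 7 + \frac{t}{-7 + t}$ ($x{\left(t \right)} = 7 + \frac{\left(t + t\right) \frac{1}{t - 7}}{2} = 7 + \frac{2 t \frac{1}{-7 + t}}{2} = 7 + \frac{t}{-7 + t}$)
$j{\left(c \right)} = \left(-102 + c\right) \left(4 + c\right)$ ($j{\left(c \right)} = \left(c + 4\right) \left(c - 102\right) = \left(4 + c\right) \left(-102 + c\right) = \left(-102 + c\right) \left(4 + c\right)$)
$E = \frac{11617}{8}$ ($E = \frac{-49 + 8 \left(-1\right)}{-7 - 1} + 85 \cdot 17 = \frac{-49 - 8}{-8} + 1445 = \left(- \frac{1}{8}\right) \left(-57\right) + 1445 = \frac{57}{8} + 1445 = \frac{11617}{8} \approx 1452.1$)
$E + j{\left(55 \right)} = \frac{11617}{8} - \left(5798 - 3025\right) = \frac{11617}{8} - 2773 = - \frac{10567}{8}$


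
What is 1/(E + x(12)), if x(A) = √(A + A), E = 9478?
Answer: 4739/44916230 - √6/44916230 ≈ 0.00010545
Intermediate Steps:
x(A) = √2*√A (x(A) = √(2*A) = √2*√A)
1/(E + x(12)) = 1/(9478 + √2*√12) = 1/(9478 + √2*(2*√3)) = 1/(9478 + 2*√6)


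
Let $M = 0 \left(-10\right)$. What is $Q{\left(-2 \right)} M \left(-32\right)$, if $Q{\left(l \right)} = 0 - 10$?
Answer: $0$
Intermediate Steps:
$Q{\left(l \right)} = -10$ ($Q{\left(l \right)} = 0 - 10 = -10$)
$M = 0$
$Q{\left(-2 \right)} M \left(-32\right) = \left(-10\right) 0 \left(-32\right) = 0 \left(-32\right) = 0$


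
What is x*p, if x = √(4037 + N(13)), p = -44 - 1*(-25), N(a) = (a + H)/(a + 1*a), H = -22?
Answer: -19*√2728778/26 ≈ -1207.2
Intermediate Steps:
N(a) = (-22 + a)/(2*a) (N(a) = (a - 22)/(a + 1*a) = (-22 + a)/(a + a) = (-22 + a)/((2*a)) = (-22 + a)*(1/(2*a)) = (-22 + a)/(2*a))
p = -19 (p = -44 + 25 = -19)
x = √2728778/26 (x = √(4037 + (½)*(-22 + 13)/13) = √(4037 + (½)*(1/13)*(-9)) = √(4037 - 9/26) = √(104953/26) = √2728778/26 ≈ 63.535)
x*p = (√2728778/26)*(-19) = -19*√2728778/26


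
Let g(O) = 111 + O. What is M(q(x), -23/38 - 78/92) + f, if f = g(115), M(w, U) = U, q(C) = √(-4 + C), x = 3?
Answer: 98127/437 ≈ 224.55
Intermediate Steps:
f = 226 (f = 111 + 115 = 226)
M(q(x), -23/38 - 78/92) + f = (-23/38 - 78/92) + 226 = (-23*1/38 - 78*1/92) + 226 = (-23/38 - 39/46) + 226 = -635/437 + 226 = 98127/437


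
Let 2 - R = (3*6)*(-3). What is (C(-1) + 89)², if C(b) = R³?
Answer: 30872247025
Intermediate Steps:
R = 56 (R = 2 - 3*6*(-3) = 2 - 18*(-3) = 2 - 1*(-54) = 2 + 54 = 56)
C(b) = 175616 (C(b) = 56³ = 175616)
(C(-1) + 89)² = (175616 + 89)² = 175705² = 30872247025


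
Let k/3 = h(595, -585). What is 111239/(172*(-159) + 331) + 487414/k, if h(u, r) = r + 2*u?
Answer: 12966565253/49035855 ≈ 264.43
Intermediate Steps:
k = 1815 (k = 3*(-585 + 2*595) = 3*(-585 + 1190) = 3*605 = 1815)
111239/(172*(-159) + 331) + 487414/k = 111239/(172*(-159) + 331) + 487414/1815 = 111239/(-27348 + 331) + 487414*(1/1815) = 111239/(-27017) + 487414/1815 = 111239*(-1/27017) + 487414/1815 = -111239/27017 + 487414/1815 = 12966565253/49035855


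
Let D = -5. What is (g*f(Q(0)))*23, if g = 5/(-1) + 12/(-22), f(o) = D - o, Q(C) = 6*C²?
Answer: 7015/11 ≈ 637.73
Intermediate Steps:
f(o) = -5 - o
g = -61/11 (g = 5*(-1) + 12*(-1/22) = -5 - 6/11 = -61/11 ≈ -5.5455)
(g*f(Q(0)))*23 = -61*(-5 - 6*0²)/11*23 = -61*(-5 - 6*0)/11*23 = -61*(-5 - 1*0)/11*23 = -61*(-5 + 0)/11*23 = -61/11*(-5)*23 = (305/11)*23 = 7015/11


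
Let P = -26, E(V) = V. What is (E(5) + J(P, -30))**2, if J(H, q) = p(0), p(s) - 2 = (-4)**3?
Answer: 3249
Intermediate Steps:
p(s) = -62 (p(s) = 2 + (-4)**3 = 2 - 64 = -62)
J(H, q) = -62
(E(5) + J(P, -30))**2 = (5 - 62)**2 = (-57)**2 = 3249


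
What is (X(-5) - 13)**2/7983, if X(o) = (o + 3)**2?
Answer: 9/887 ≈ 0.010147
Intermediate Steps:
X(o) = (3 + o)**2
(X(-5) - 13)**2/7983 = ((3 - 5)**2 - 13)**2/7983 = ((-2)**2 - 13)**2*(1/7983) = (4 - 13)**2*(1/7983) = (-9)**2*(1/7983) = 81*(1/7983) = 9/887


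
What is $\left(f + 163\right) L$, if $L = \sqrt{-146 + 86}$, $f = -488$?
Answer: $- 650 i \sqrt{15} \approx - 2517.4 i$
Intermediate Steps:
$L = 2 i \sqrt{15}$ ($L = \sqrt{-60} = 2 i \sqrt{15} \approx 7.746 i$)
$\left(f + 163\right) L = \left(-488 + 163\right) 2 i \sqrt{15} = - 325 \cdot 2 i \sqrt{15} = - 650 i \sqrt{15}$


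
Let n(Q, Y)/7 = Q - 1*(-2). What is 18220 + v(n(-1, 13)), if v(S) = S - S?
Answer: 18220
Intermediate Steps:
n(Q, Y) = 14 + 7*Q (n(Q, Y) = 7*(Q - 1*(-2)) = 7*(Q + 2) = 7*(2 + Q) = 14 + 7*Q)
v(S) = 0
18220 + v(n(-1, 13)) = 18220 + 0 = 18220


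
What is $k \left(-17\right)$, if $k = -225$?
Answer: $3825$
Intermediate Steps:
$k \left(-17\right) = \left(-225\right) \left(-17\right) = 3825$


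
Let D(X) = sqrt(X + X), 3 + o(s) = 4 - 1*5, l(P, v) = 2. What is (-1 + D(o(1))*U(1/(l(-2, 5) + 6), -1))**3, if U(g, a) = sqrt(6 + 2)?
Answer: 191 - 488*I ≈ 191.0 - 488.0*I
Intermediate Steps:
o(s) = -4 (o(s) = -3 + (4 - 1*5) = -3 + (4 - 5) = -3 - 1 = -4)
D(X) = sqrt(2)*sqrt(X) (D(X) = sqrt(2*X) = sqrt(2)*sqrt(X))
U(g, a) = 2*sqrt(2) (U(g, a) = sqrt(8) = 2*sqrt(2))
(-1 + D(o(1))*U(1/(l(-2, 5) + 6), -1))**3 = (-1 + (sqrt(2)*sqrt(-4))*(2*sqrt(2)))**3 = (-1 + (sqrt(2)*(2*I))*(2*sqrt(2)))**3 = (-1 + (2*I*sqrt(2))*(2*sqrt(2)))**3 = (-1 + 8*I)**3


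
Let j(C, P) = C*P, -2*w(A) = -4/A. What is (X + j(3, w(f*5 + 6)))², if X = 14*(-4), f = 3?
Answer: 152100/49 ≈ 3104.1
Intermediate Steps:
w(A) = 2/A (w(A) = -(-2)/A = 2/A)
X = -56
(X + j(3, w(f*5 + 6)))² = (-56 + 3*(2/(3*5 + 6)))² = (-56 + 3*(2/(15 + 6)))² = (-56 + 3*(2/21))² = (-56 + 2/7)² = (-390/7)² = 152100/49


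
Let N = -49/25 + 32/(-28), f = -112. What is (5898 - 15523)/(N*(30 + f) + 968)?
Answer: -1684375/213926 ≈ -7.8736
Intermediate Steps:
N = -543/175 (N = -49*1/25 + 32*(-1/28) = -49/25 - 8/7 = -543/175 ≈ -3.1029)
(5898 - 15523)/(N*(30 + f) + 968) = (5898 - 15523)/(-543*(30 - 112)/175 + 968) = -9625/(-543/175*(-82) + 968) = -9625/(44526/175 + 968) = -9625/213926/175 = -9625*175/213926 = -1684375/213926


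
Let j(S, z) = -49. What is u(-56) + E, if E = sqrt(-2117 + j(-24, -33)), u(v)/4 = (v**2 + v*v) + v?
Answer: 24864 + 19*I*sqrt(6) ≈ 24864.0 + 46.54*I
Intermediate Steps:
u(v) = 4*v + 8*v**2 (u(v) = 4*((v**2 + v*v) + v) = 4*((v**2 + v**2) + v) = 4*(2*v**2 + v) = 4*(v + 2*v**2) = 4*v + 8*v**2)
E = 19*I*sqrt(6) (E = sqrt(-2117 - 49) = sqrt(-2166) = 19*I*sqrt(6) ≈ 46.54*I)
u(-56) + E = 4*(-56)*(1 + 2*(-56)) + 19*I*sqrt(6) = 4*(-56)*(1 - 112) + 19*I*sqrt(6) = 4*(-56)*(-111) + 19*I*sqrt(6) = 24864 + 19*I*sqrt(6)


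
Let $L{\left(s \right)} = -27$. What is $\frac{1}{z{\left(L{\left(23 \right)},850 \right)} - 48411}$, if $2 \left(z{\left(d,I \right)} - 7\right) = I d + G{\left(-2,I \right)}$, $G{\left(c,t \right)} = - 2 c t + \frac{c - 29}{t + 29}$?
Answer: $- \frac{1758}{102278713} \approx -1.7188 \cdot 10^{-5}$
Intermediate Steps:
$G{\left(c,t \right)} = \frac{-29 + c}{29 + t} - 2 c t$ ($G{\left(c,t \right)} = - 2 c t + \frac{-29 + c}{29 + t} = \frac{-29 + c}{29 + t} - 2 c t$)
$z{\left(d,I \right)} = 7 + \frac{I d}{2} + \frac{-31 + 4 I^{2} + 116 I}{2 \left(29 + I\right)}$ ($z{\left(d,I \right)} = 7 + \frac{I d + \frac{-29 - 2 - - 116 I - - 4 I^{2}}{29 + I}}{2} = 7 + \frac{I d + \frac{-29 - 2 + 116 I + 4 I^{2}}{29 + I}}{2} = 7 + \frac{I d + \frac{-31 + 4 I^{2} + 116 I}{29 + I}}{2} = 7 + \left(\frac{I d}{2} + \frac{-31 + 4 I^{2} + 116 I}{2 \left(29 + I\right)}\right) = 7 + \frac{I d}{2} + \frac{-31 + 4 I^{2} + 116 I}{2 \left(29 + I\right)}$)
$\frac{1}{z{\left(L{\left(23 \right)},850 \right)} - 48411} = \frac{1}{\frac{-31 + 4 \cdot 850^{2} + 116 \cdot 850 + \left(14 + 850 \left(-27\right)\right) \left(29 + 850\right)}{2 \left(29 + 850\right)} - 48411} = \frac{1}{\frac{-31 + 4 \cdot 722500 + 98600 + \left(14 - 22950\right) 879}{2 \cdot 879} - 48411} = \frac{1}{\frac{1}{2} \cdot \frac{1}{879} \left(-31 + 2890000 + 98600 - 20160744\right) - 48411} = \frac{1}{\frac{1}{2} \cdot \frac{1}{879} \left(-17172175\right) - 48411} = \frac{1}{- \frac{17172175}{1758} - 48411} = \frac{1}{- \frac{102278713}{1758}} = - \frac{1758}{102278713}$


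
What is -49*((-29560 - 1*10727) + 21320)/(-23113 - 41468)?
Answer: -929383/64581 ≈ -14.391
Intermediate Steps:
-49*((-29560 - 1*10727) + 21320)/(-23113 - 41468) = -49*((-29560 - 10727) + 21320)/(-64581) = -49*(-40287 + 21320)*(-1)/64581 = -(-929383)*(-1)/64581 = -49*18967/64581 = -929383/64581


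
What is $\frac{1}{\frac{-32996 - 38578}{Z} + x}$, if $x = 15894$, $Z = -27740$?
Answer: $\frac{13870}{220485567} \approx 6.2907 \cdot 10^{-5}$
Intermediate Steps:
$\frac{1}{\frac{-32996 - 38578}{Z} + x} = \frac{1}{\frac{-32996 - 38578}{-27740} + 15894} = \frac{1}{\left(-71574\right) \left(- \frac{1}{27740}\right) + 15894} = \frac{1}{\frac{35787}{13870} + 15894} = \frac{1}{\frac{220485567}{13870}} = \frac{13870}{220485567}$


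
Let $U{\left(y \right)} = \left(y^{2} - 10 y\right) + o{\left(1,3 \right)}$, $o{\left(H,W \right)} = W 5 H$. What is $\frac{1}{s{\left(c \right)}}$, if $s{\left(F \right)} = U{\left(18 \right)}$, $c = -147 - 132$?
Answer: $\frac{1}{159} \approx 0.0062893$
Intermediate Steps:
$c = -279$
$o{\left(H,W \right)} = 5 H W$ ($o{\left(H,W \right)} = 5 W H = 5 H W$)
$U{\left(y \right)} = 15 + y^{2} - 10 y$ ($U{\left(y \right)} = \left(y^{2} - 10 y\right) + 5 \cdot 1 \cdot 3 = \left(y^{2} - 10 y\right) + 15 = 15 + y^{2} - 10 y$)
$s{\left(F \right)} = 159$ ($s{\left(F \right)} = 15 + 18^{2} - 180 = 15 + 324 - 180 = 159$)
$\frac{1}{s{\left(c \right)}} = \frac{1}{159}$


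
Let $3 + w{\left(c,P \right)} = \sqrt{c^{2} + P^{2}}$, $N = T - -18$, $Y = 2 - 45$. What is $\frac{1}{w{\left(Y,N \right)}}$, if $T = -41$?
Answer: $\frac{3}{2369} + \frac{\sqrt{2378}}{2369} \approx 0.021851$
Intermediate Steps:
$Y = -43$ ($Y = 2 - 45 = -43$)
$N = -23$ ($N = -41 - -18 = -41 + 18 = -23$)
$w{\left(c,P \right)} = -3 + \sqrt{P^{2} + c^{2}}$ ($w{\left(c,P \right)} = -3 + \sqrt{c^{2} + P^{2}} = -3 + \sqrt{P^{2} + c^{2}}$)
$\frac{1}{w{\left(Y,N \right)}} = \frac{1}{-3 + \sqrt{\left(-23\right)^{2} + \left(-43\right)^{2}}} = \frac{1}{-3 + \sqrt{529 + 1849}} = \frac{1}{-3 + \sqrt{2378}}$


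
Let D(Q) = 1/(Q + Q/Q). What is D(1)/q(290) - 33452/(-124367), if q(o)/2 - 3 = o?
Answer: 39330111/145758124 ≈ 0.26983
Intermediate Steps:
D(Q) = 1/(1 + Q) (D(Q) = 1/(Q + 1) = 1/(1 + Q))
q(o) = 6 + 2*o
D(1)/q(290) - 33452/(-124367) = 1/((1 + 1)*(6 + 2*290)) - 33452/(-124367) = 1/(2*(6 + 580)) - 33452*(-1/124367) = (½)/586 + 33452/124367 = (½)*(1/586) + 33452/124367 = 1/1172 + 33452/124367 = 39330111/145758124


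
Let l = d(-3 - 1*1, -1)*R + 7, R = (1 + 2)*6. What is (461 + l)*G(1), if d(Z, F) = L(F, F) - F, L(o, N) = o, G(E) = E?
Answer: 468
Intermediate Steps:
R = 18 (R = 3*6 = 18)
d(Z, F) = 0 (d(Z, F) = F - F = 0)
l = 7 (l = 0*18 + 7 = 0 + 7 = 7)
(461 + l)*G(1) = (461 + 7)*1 = 468*1 = 468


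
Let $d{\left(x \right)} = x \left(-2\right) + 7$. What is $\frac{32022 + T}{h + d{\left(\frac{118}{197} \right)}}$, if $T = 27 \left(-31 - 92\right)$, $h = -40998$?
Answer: $- \frac{1884699}{2691821} \approx -0.70016$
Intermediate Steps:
$d{\left(x \right)} = 7 - 2 x$ ($d{\left(x \right)} = - 2 x + 7 = 7 - 2 x$)
$T = -3321$ ($T = 27 \left(-123\right) = -3321$)
$\frac{32022 + T}{h + d{\left(\frac{118}{197} \right)}} = \frac{32022 - 3321}{-40998 + \left(7 - 2 \cdot \frac{118}{197}\right)} = \frac{28701}{-40998 + \left(7 - 2 \cdot 118 \cdot \frac{1}{197}\right)} = \frac{28701}{-40998 + \left(7 - \frac{236}{197}\right)} = \frac{28701}{-40998 + \frac{1143}{197}} = \frac{28701}{- \frac{8075463}{197}} = 28701 \left(- \frac{197}{8075463}\right) = - \frac{1884699}{2691821}$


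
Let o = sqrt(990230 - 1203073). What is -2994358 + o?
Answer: -2994358 + I*sqrt(212843) ≈ -2.9944e+6 + 461.35*I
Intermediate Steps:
o = I*sqrt(212843) (o = sqrt(-212843) = I*sqrt(212843) ≈ 461.35*I)
-2994358 + o = -2994358 + I*sqrt(212843)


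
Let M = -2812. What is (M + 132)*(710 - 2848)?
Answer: 5729840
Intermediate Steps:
(M + 132)*(710 - 2848) = (-2812 + 132)*(710 - 2848) = -2680*(-2138) = 5729840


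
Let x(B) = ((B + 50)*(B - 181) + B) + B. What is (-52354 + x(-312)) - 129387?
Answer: -53199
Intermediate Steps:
x(B) = 2*B + (-181 + B)*(50 + B) (x(B) = ((50 + B)*(-181 + B) + B) + B = ((-181 + B)*(50 + B) + B) + B = (B + (-181 + B)*(50 + B)) + B = 2*B + (-181 + B)*(50 + B))
(-52354 + x(-312)) - 129387 = (-52354 + (-9050 + (-312)² - 129*(-312))) - 129387 = (-52354 + (-9050 + 97344 + 40248)) - 129387 = (-52354 + 128542) - 129387 = 76188 - 129387 = -53199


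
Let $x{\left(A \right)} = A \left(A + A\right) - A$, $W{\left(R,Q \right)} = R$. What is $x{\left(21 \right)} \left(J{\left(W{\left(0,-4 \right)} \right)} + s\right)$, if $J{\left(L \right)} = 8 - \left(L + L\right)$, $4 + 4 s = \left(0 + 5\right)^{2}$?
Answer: $\frac{45633}{4} \approx 11408.0$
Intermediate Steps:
$s = \frac{21}{4}$ ($s = -1 + \frac{\left(0 + 5\right)^{2}}{4} = -1 + \frac{5^{2}}{4} = -1 + \frac{1}{4} \cdot 25 = -1 + \frac{25}{4} = \frac{21}{4} \approx 5.25$)
$J{\left(L \right)} = 8 - 2 L$
$x{\left(A \right)} = - A + 2 A^{2}$ ($x{\left(A \right)} = A 2 A - A = 2 A^{2} - A = - A + 2 A^{2}$)
$x{\left(21 \right)} \left(J{\left(W{\left(0,-4 \right)} \right)} + s\right) = 21 \left(-1 + 2 \cdot 21\right) \left(\left(8 - 0\right) + \frac{21}{4}\right) = 21 \left(-1 + 42\right) \left(\left(8 + 0\right) + \frac{21}{4}\right) = 21 \cdot 41 \left(8 + \frac{21}{4}\right) = 861 \cdot \frac{53}{4} = \frac{45633}{4}$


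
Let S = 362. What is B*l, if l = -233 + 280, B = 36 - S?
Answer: -15322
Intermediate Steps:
B = -326 (B = 36 - 1*362 = 36 - 362 = -326)
l = 47
B*l = -326*47 = -15322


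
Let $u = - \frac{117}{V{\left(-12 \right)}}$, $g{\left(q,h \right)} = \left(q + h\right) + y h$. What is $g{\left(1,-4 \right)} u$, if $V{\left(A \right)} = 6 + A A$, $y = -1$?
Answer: $- \frac{39}{50} \approx -0.78$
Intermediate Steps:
$V{\left(A \right)} = 6 + A^{2}$
$g{\left(q,h \right)} = q$ ($g{\left(q,h \right)} = \left(q + h\right) - h = \left(h + q\right) - h = q$)
$u = - \frac{39}{50}$ ($u = - \frac{117}{6 + \left(-12\right)^{2}} = - \frac{117}{6 + 144} = - \frac{117}{150} = \left(-117\right) \frac{1}{150} = - \frac{39}{50} \approx -0.78$)
$g{\left(1,-4 \right)} u = 1 \left(- \frac{39}{50}\right) = - \frac{39}{50}$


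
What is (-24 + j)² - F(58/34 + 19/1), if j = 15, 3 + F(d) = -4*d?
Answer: 2836/17 ≈ 166.82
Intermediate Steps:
F(d) = -3 - 4*d
(-24 + j)² - F(58/34 + 19/1) = (-24 + 15)² - (-3 - 4*(58/34 + 19/1)) = (-9)² - (-3 - 4*(58*(1/34) + 19*1)) = 81 - (-3 - 4*(29/17 + 19)) = 81 - (-3 - 4*352/17) = 81 - (-3 - 1408/17) = 81 - 1*(-1459/17) = 81 + 1459/17 = 2836/17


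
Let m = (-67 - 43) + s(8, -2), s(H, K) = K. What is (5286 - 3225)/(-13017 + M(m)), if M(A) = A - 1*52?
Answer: -2061/13181 ≈ -0.15636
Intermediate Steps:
m = -112 (m = (-67 - 43) - 2 = -110 - 2 = -112)
M(A) = -52 + A (M(A) = A - 52 = -52 + A)
(5286 - 3225)/(-13017 + M(m)) = (5286 - 3225)/(-13017 + (-52 - 112)) = 2061/(-13017 - 164) = 2061/(-13181) = 2061*(-1/13181) = -2061/13181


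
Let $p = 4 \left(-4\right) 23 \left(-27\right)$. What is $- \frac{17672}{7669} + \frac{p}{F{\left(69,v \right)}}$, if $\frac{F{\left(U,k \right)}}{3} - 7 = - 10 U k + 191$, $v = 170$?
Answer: $- \frac{349137712}{149675873} \approx -2.3326$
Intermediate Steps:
$F{\left(U,k \right)} = 594 - 30 U k$ ($F{\left(U,k \right)} = 21 + 3 \left(- 10 U k + 191\right) = 21 + 3 \left(191 - 10 U k\right) = 21 - \left(-573 + 30 U k\right) = 594 - 30 U k$)
$p = 9936$ ($p = \left(-16\right) 23 \left(-27\right) = \left(-368\right) \left(-27\right) = 9936$)
$- \frac{17672}{7669} + \frac{p}{F{\left(69,v \right)}} = - \frac{17672}{7669} + \frac{9936}{594 - 2070 \cdot 170} = \left(-17672\right) \frac{1}{7669} + \frac{9936}{594 - 351900} = - \frac{17672}{7669} + \frac{9936}{-351306} = - \frac{17672}{7669} + 9936 \left(- \frac{1}{351306}\right) = - \frac{17672}{7669} - \frac{552}{19517} = - \frac{349137712}{149675873}$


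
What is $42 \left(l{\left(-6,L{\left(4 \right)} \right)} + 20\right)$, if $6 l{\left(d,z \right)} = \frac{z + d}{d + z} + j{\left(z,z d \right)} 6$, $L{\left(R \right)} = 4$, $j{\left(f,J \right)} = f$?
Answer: $1015$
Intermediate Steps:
$l{\left(d,z \right)} = \frac{1}{6} + z$ ($l{\left(d,z \right)} = \frac{\frac{z + d}{d + z} + z 6}{6} = \frac{\frac{d + z}{d + z} + 6 z}{6} = \frac{1 + 6 z}{6} = \frac{1}{6} + z$)
$42 \left(l{\left(-6,L{\left(4 \right)} \right)} + 20\right) = 42 \left(\left(\frac{1}{6} + 4\right) + 20\right) = 42 \left(\frac{25}{6} + 20\right) = 42 \cdot \frac{145}{6} = 1015$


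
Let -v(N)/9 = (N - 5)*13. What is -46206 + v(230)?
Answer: -72531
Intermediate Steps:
v(N) = 585 - 117*N (v(N) = -9*(N - 5)*13 = -9*(-5 + N)*13 = -9*(-65 + 13*N) = 585 - 117*N)
-46206 + v(230) = -46206 + (585 - 117*230) = -46206 + (585 - 26910) = -46206 - 26325 = -72531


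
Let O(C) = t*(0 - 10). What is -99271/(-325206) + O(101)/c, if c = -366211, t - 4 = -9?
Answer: 36337871881/119094014466 ≈ 0.30512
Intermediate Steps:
t = -5 (t = 4 - 9 = -5)
O(C) = 50 (O(C) = -5*(0 - 10) = -5*(-10) = 50)
-99271/(-325206) + O(101)/c = -99271/(-325206) + 50/(-366211) = -99271*(-1/325206) + 50*(-1/366211) = 99271/325206 - 50/366211 = 36337871881/119094014466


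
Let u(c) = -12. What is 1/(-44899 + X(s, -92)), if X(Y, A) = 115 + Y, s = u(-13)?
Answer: -1/44796 ≈ -2.2323e-5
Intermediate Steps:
s = -12
1/(-44899 + X(s, -92)) = 1/(-44899 + (115 - 12)) = 1/(-44899 + 103) = 1/(-44796) = -1/44796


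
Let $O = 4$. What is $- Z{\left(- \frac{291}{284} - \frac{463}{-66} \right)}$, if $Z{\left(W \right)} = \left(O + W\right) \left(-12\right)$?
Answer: $\frac{93631}{781} \approx 119.89$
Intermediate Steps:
$Z{\left(W \right)} = -48 - 12 W$ ($Z{\left(W \right)} = \left(4 + W\right) \left(-12\right) = -48 - 12 W$)
$- Z{\left(- \frac{291}{284} - \frac{463}{-66} \right)} = - (-48 - 12 \left(- \frac{291}{284} - \frac{463}{-66}\right)) = - (-48 - 12 \left(\left(-291\right) \frac{1}{284} - - \frac{463}{66}\right)) = - (-48 - 12 \left(- \frac{291}{284} + \frac{463}{66}\right)) = - (-48 - \frac{56143}{781}) = \left(-1\right) \left(- \frac{93631}{781}\right) = \frac{93631}{781}$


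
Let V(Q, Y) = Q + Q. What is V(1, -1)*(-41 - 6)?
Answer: -94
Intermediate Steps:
V(Q, Y) = 2*Q
V(1, -1)*(-41 - 6) = (2*1)*(-41 - 6) = 2*(-47) = -94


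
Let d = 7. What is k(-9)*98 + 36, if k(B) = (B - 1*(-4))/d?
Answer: -34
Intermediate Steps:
k(B) = 4/7 + B/7 (k(B) = (B - 1*(-4))/7 = (B + 4)*(⅐) = (4 + B)*(⅐) = 4/7 + B/7)
k(-9)*98 + 36 = (4/7 + (⅐)*(-9))*98 + 36 = (4/7 - 9/7)*98 + 36 = -5/7*98 + 36 = -70 + 36 = -34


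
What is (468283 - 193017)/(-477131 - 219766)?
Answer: -275266/696897 ≈ -0.39499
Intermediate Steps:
(468283 - 193017)/(-477131 - 219766) = 275266/(-696897) = 275266*(-1/696897) = -275266/696897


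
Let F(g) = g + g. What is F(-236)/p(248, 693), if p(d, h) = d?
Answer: -59/31 ≈ -1.9032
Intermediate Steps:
F(g) = 2*g
F(-236)/p(248, 693) = (2*(-236))/248 = -472*1/248 = -59/31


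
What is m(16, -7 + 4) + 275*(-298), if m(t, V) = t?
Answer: -81934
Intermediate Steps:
m(16, -7 + 4) + 275*(-298) = 16 + 275*(-298) = 16 - 81950 = -81934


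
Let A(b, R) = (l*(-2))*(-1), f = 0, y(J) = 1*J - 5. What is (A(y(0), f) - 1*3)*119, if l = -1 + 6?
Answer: 833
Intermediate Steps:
y(J) = -5 + J (y(J) = J - 5 = -5 + J)
l = 5
A(b, R) = 10 (A(b, R) = (5*(-2))*(-1) = -10*(-1) = 10)
(A(y(0), f) - 1*3)*119 = (10 - 1*3)*119 = (10 - 3)*119 = 7*119 = 833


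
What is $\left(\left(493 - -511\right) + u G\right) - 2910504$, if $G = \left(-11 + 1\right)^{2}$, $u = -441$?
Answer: $-2953600$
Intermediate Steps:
$G = 100$ ($G = \left(-10\right)^{2} = 100$)
$\left(\left(493 - -511\right) + u G\right) - 2910504 = \left(\left(493 - -511\right) - 44100\right) - 2910504 = \left(\left(493 + 511\right) - 44100\right) - 2910504 = \left(1004 - 44100\right) - 2910504 = -43096 - 2910504 = -2953600$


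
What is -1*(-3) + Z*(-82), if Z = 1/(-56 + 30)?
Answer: 80/13 ≈ 6.1538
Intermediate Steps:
Z = -1/26 (Z = 1/(-26) = -1/26 ≈ -0.038462)
-1*(-3) + Z*(-82) = -1*(-3) - 1/26*(-82) = 3 + 41/13 = 80/13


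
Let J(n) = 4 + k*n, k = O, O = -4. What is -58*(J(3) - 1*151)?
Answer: 9222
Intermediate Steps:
k = -4
J(n) = 4 - 4*n
-58*(J(3) - 1*151) = -58*((4 - 4*3) - 1*151) = -58*((4 - 12) - 151) = -58*(-8 - 151) = -58*(-159) = 9222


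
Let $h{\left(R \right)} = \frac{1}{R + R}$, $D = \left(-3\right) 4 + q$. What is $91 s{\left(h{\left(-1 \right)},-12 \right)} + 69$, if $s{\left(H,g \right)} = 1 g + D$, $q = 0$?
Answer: $-2115$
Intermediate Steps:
$D = -12$ ($D = \left(-3\right) 4 + 0 = -12 + 0 = -12$)
$h{\left(R \right)} = \frac{1}{2 R}$
$s{\left(H,g \right)} = -12 + g$ ($s{\left(H,g \right)} = 1 g - 12 = g - 12 = -12 + g$)
$91 s{\left(h{\left(-1 \right)},-12 \right)} + 69 = 91 \left(-12 - 12\right) + 69 = 91 \left(-24\right) + 69 = -2184 + 69 = -2115$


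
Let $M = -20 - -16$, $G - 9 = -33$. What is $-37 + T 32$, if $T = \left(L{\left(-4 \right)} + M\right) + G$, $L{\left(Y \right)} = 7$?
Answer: $-709$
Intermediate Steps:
$G = -24$ ($G = 9 - 33 = -24$)
$M = -4$ ($M = -20 + 16 = -4$)
$T = -21$ ($T = \left(7 - 4\right) - 24 = 3 - 24 = -21$)
$-37 + T 32 = -37 - 672 = -709$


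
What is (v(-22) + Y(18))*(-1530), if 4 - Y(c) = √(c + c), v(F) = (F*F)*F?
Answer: 16294500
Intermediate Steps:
v(F) = F³ (v(F) = F²*F = F³)
Y(c) = 4 - √2*√c (Y(c) = 4 - √(c + c) = 4 - √(2*c) = 4 - √2*√c)
(v(-22) + Y(18))*(-1530) = ((-22)³ + (4 - √2*√18))*(-1530) = (-10648 + (4 - √2*3*√2))*(-1530) = (-10648 + (4 - 6))*(-1530) = (-10648 - 2)*(-1530) = -10650*(-1530) = 16294500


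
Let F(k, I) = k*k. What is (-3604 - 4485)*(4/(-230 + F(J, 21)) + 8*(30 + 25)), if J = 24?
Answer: -615750858/173 ≈ -3.5593e+6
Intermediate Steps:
F(k, I) = k**2
(-3604 - 4485)*(4/(-230 + F(J, 21)) + 8*(30 + 25)) = (-3604 - 4485)*(4/(-230 + 24**2) + 8*(30 + 25)) = -8089*(4/(-230 + 576) + 8*55) = -8089*(4/346 + 440) = -8089*((1/346)*4 + 440) = -8089*(2/173 + 440) = -8089*76122/173 = -615750858/173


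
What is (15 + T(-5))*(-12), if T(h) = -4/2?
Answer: -156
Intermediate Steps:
T(h) = -2 (T(h) = -4*½ = -2)
(15 + T(-5))*(-12) = (15 - 2)*(-12) = 13*(-12) = -156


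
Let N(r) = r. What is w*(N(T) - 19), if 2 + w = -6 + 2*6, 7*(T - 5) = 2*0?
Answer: -56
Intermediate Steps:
T = 5 (T = 5 + (2*0)/7 = 5 + (1/7)*0 = 5 + 0 = 5)
w = 4 (w = -2 + (-6 + 2*6) = -2 + (-6 + 12) = -2 + 6 = 4)
w*(N(T) - 19) = 4*(5 - 19) = 4*(-14) = -56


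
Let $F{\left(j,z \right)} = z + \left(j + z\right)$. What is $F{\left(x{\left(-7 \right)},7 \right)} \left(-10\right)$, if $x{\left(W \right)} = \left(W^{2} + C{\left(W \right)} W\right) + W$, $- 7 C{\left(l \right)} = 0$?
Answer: $-560$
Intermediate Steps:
$C{\left(l \right)} = 0$ ($C{\left(l \right)} = \left(- \frac{1}{7}\right) 0 = 0$)
$x{\left(W \right)} = W + W^{2}$ ($x{\left(W \right)} = \left(W^{2} + 0 W\right) + W = \left(W^{2} + 0\right) + W = W^{2} + W = W + W^{2}$)
$F{\left(j,z \right)} = j + 2 z$
$F{\left(x{\left(-7 \right)},7 \right)} \left(-10\right) = \left(- 7 \left(1 - 7\right) + 2 \cdot 7\right) \left(-10\right) = \left(\left(-7\right) \left(-6\right) + 14\right) \left(-10\right) = \left(42 + 14\right) \left(-10\right) = 56 \left(-10\right) = -560$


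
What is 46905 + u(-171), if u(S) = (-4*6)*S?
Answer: 51009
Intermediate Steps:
u(S) = -24*S
46905 + u(-171) = 46905 - 24*(-171) = 46905 + 4104 = 51009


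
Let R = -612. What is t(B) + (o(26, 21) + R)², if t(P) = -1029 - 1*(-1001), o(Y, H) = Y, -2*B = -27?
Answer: 343368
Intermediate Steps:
B = 27/2 (B = -½*(-27) = 27/2 ≈ 13.500)
t(P) = -28 (t(P) = -1029 + 1001 = -28)
t(B) + (o(26, 21) + R)² = -28 + (26 - 612)² = -28 + (-586)² = -28 + 343396 = 343368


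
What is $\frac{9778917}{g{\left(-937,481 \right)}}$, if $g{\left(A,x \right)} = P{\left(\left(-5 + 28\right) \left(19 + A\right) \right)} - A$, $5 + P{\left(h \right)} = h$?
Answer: $- \frac{9778917}{20182} \approx -484.54$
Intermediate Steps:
$P{\left(h \right)} = -5 + h$
$g{\left(A,x \right)} = 432 + 22 A$ ($g{\left(A,x \right)} = \left(-5 + \left(-5 + 28\right) \left(19 + A\right)\right) - A = \left(-5 + 23 \left(19 + A\right)\right) - A = \left(-5 + \left(437 + 23 A\right)\right) - A = \left(432 + 23 A\right) - A = 432 + 22 A$)
$\frac{9778917}{g{\left(-937,481 \right)}} = \frac{9778917}{432 + 22 \left(-937\right)} = \frac{9778917}{432 - 20614} = \frac{9778917}{-20182} = 9778917 \left(- \frac{1}{20182}\right) = - \frac{9778917}{20182}$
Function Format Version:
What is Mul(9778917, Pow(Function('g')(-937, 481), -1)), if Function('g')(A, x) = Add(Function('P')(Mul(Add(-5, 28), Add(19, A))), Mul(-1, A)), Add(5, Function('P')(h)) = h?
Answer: Rational(-9778917, 20182) ≈ -484.54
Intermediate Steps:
Function('P')(h) = Add(-5, h)
Function('g')(A, x) = Add(432, Mul(22, A)) (Function('g')(A, x) = Add(Add(-5, Mul(Add(-5, 28), Add(19, A))), Mul(-1, A)) = Add(Add(-5, Mul(23, Add(19, A))), Mul(-1, A)) = Add(Add(-5, Add(437, Mul(23, A))), Mul(-1, A)) = Add(Add(432, Mul(23, A)), Mul(-1, A)) = Add(432, Mul(22, A)))
Mul(9778917, Pow(Function('g')(-937, 481), -1)) = Mul(9778917, Pow(Add(432, Mul(22, -937)), -1)) = Mul(9778917, Pow(Add(432, -20614), -1)) = Mul(9778917, Pow(-20182, -1)) = Mul(9778917, Rational(-1, 20182)) = Rational(-9778917, 20182)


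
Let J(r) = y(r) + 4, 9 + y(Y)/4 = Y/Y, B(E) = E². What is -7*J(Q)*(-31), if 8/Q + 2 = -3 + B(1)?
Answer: -6076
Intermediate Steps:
y(Y) = -32 (y(Y) = -36 + 4*(Y/Y) = -36 + 4*1 = -36 + 4 = -32)
Q = -2 (Q = 8/(-2 + (-3 + 1²)) = 8/(-2 + (-3 + 1)) = 8/(-2 - 2) = 8/(-4) = 8*(-¼) = -2)
J(r) = -28 (J(r) = -32 + 4 = -28)
-7*J(Q)*(-31) = -7*(-28)*(-31) = 196*(-31) = -6076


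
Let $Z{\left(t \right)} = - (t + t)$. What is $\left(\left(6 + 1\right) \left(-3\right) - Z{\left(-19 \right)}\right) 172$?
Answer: $-10148$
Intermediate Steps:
$Z{\left(t \right)} = - 2 t$
$\left(\left(6 + 1\right) \left(-3\right) - Z{\left(-19 \right)}\right) 172 = \left(\left(6 + 1\right) \left(-3\right) - \left(-2\right) \left(-19\right)\right) 172 = \left(7 \left(-3\right) - 38\right) 172 = \left(-21 - 38\right) 172 = \left(-59\right) 172 = -10148$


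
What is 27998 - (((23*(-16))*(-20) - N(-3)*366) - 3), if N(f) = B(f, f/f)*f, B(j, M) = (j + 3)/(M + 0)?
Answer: 20641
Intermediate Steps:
B(j, M) = (3 + j)/M
N(f) = f*(3 + f) (N(f) = ((3 + f)/((f/f)))*f = ((3 + f)/1)*f = (1*(3 + f))*f = (3 + f)*f = f*(3 + f))
27998 - (((23*(-16))*(-20) - N(-3)*366) - 3) = 27998 - (((23*(-16))*(-20) - (-3*(3 - 3))*366) - 3) = 27998 - ((-368*(-20) - (-3*0)*366) - 3) = 27998 - ((7360 - 0*366) - 3) = 27998 - ((7360 - 1*0) - 3) = 27998 - ((7360 + 0) - 3) = 27998 - (7360 - 3) = 27998 - 1*7357 = 27998 - 7357 = 20641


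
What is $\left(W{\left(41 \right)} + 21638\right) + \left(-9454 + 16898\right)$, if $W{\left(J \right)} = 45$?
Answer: $29127$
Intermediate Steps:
$\left(W{\left(41 \right)} + 21638\right) + \left(-9454 + 16898\right) = \left(45 + 21638\right) + \left(-9454 + 16898\right) = 21683 + 7444 = 29127$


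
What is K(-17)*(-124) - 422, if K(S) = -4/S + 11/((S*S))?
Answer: -131754/289 ≈ -455.90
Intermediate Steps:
K(S) = -4/S + 11/S**2 (K(S) = -4/S + 11/(S**2) = -4/S + 11/S**2)
K(-17)*(-124) - 422 = ((11 - 4*(-17))/(-17)**2)*(-124) - 422 = ((11 + 68)/289)*(-124) - 422 = ((1/289)*79)*(-124) - 422 = (79/289)*(-124) - 422 = -9796/289 - 422 = -131754/289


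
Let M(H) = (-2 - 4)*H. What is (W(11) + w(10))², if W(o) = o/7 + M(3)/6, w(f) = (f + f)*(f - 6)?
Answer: 302500/49 ≈ 6173.5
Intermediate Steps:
w(f) = 2*f*(-6 + f) (w(f) = (2*f)*(-6 + f) = 2*f*(-6 + f))
M(H) = -6*H
W(o) = -3 + o/7 (W(o) = o/7 - 6*3/6 = o*(⅐) - 18*⅙ = o/7 - 3 = -3 + o/7)
(W(11) + w(10))² = ((-3 + (⅐)*11) + 2*10*(-6 + 10))² = ((-3 + 11/7) + 2*10*4)² = (-10/7 + 80)² = (550/7)² = 302500/49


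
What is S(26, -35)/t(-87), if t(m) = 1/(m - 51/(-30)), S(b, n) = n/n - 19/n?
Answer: -23031/175 ≈ -131.61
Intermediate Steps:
S(b, n) = 1 - 19/n
t(m) = 1/(17/10 + m) (t(m) = 1/(m - 51*(-1/30)) = 1/(m + 17/10) = 1/(17/10 + m))
S(26, -35)/t(-87) = ((-19 - 35)/(-35))/((10/(17 + 10*(-87)))) = (-1/35*(-54))/((10/(17 - 870))) = 54/(35*((10/(-853)))) = 54/(35*((10*(-1/853)))) = 54/(35*(-10/853)) = (54/35)*(-853/10) = -23031/175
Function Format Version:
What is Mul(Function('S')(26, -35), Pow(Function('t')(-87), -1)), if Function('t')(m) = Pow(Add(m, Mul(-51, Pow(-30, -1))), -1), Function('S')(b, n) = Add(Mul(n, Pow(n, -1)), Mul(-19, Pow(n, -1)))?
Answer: Rational(-23031, 175) ≈ -131.61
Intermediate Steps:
Function('S')(b, n) = Add(1, Mul(-19, Pow(n, -1)))
Function('t')(m) = Pow(Add(Rational(17, 10), m), -1) (Function('t')(m) = Pow(Add(m, Mul(-51, Rational(-1, 30))), -1) = Pow(Add(m, Rational(17, 10)), -1) = Pow(Add(Rational(17, 10), m), -1))
Mul(Function('S')(26, -35), Pow(Function('t')(-87), -1)) = Mul(Mul(Pow(-35, -1), Add(-19, -35)), Pow(Mul(10, Pow(Add(17, Mul(10, -87)), -1)), -1)) = Mul(Mul(Rational(-1, 35), -54), Pow(Mul(10, Pow(Add(17, -870), -1)), -1)) = Mul(Rational(54, 35), Pow(Mul(10, Pow(-853, -1)), -1)) = Mul(Rational(54, 35), Pow(Mul(10, Rational(-1, 853)), -1)) = Mul(Rational(54, 35), Pow(Rational(-10, 853), -1)) = Mul(Rational(54, 35), Rational(-853, 10)) = Rational(-23031, 175)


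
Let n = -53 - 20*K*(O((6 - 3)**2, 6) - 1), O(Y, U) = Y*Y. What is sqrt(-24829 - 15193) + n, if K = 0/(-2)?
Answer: -53 + I*sqrt(40022) ≈ -53.0 + 200.05*I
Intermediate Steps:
K = 0 (K = 0*(-1/2) = 0)
O(Y, U) = Y**2
n = -53 (n = -53 - 0*(((6 - 3)**2)**2 - 1) = -53 - 0*((3**2)**2 - 1) = -53 - 0*(9**2 - 1) = -53 - 0*(81 - 1) = -53 - 0*80 = -53 - 20*0 = -53 + 0 = -53)
sqrt(-24829 - 15193) + n = sqrt(-24829 - 15193) - 53 = sqrt(-40022) - 53 = I*sqrt(40022) - 53 = -53 + I*sqrt(40022)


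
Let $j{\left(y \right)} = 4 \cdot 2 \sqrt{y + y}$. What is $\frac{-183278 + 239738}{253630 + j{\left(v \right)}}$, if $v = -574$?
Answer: $\frac{1193329150}{5360687531} - \frac{75280 i \sqrt{287}}{5360687531} \approx 0.22261 - 0.0002379 i$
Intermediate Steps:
$j{\left(y \right)} = 8 \sqrt{2} \sqrt{y}$ ($j{\left(y \right)} = 8 \sqrt{2 y} = 8 \sqrt{2} \sqrt{y}$)
$\frac{-183278 + 239738}{253630 + j{\left(v \right)}} = \frac{-183278 + 239738}{253630 + 8 \sqrt{2} \sqrt{-574}} = \frac{56460}{253630 + 8 \sqrt{2} i \sqrt{574}} = \frac{56460}{253630 + 16 i \sqrt{287}}$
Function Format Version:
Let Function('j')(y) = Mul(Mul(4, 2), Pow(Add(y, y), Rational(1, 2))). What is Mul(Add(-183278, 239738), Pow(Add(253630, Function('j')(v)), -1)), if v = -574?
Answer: Add(Rational(1193329150, 5360687531), Mul(Rational(-75280, 5360687531), I, Pow(287, Rational(1, 2)))) ≈ Add(0.22261, Mul(-0.00023790, I))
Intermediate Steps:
Function('j')(y) = Mul(8, Pow(2, Rational(1, 2)), Pow(y, Rational(1, 2))) (Function('j')(y) = Mul(8, Pow(Mul(2, y), Rational(1, 2))) = Mul(8, Mul(Pow(2, Rational(1, 2)), Pow(y, Rational(1, 2)))) = Mul(8, Pow(2, Rational(1, 2)), Pow(y, Rational(1, 2))))
Mul(Add(-183278, 239738), Pow(Add(253630, Function('j')(v)), -1)) = Mul(Add(-183278, 239738), Pow(Add(253630, Mul(8, Pow(2, Rational(1, 2)), Pow(-574, Rational(1, 2)))), -1)) = Mul(56460, Pow(Add(253630, Mul(8, Pow(2, Rational(1, 2)), Mul(I, Pow(574, Rational(1, 2))))), -1)) = Mul(56460, Pow(Add(253630, Mul(16, I, Pow(287, Rational(1, 2)))), -1))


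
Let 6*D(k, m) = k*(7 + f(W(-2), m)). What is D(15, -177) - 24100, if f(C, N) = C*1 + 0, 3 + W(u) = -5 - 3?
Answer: -24110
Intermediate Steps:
W(u) = -11 (W(u) = -3 + (-5 - 3) = -3 - 8 = -11)
f(C, N) = C (f(C, N) = C + 0 = C)
D(k, m) = -2*k/3 (D(k, m) = (k*(7 - 11))/6 = (k*(-4))/6 = (-4*k)/6 = -2*k/3)
D(15, -177) - 24100 = -2/3*15 - 24100 = -10 - 24100 = -24110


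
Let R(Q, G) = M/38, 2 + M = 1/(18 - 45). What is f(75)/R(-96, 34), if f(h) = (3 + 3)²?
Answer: -36936/55 ≈ -671.56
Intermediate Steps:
M = -55/27 (M = -2 + 1/(18 - 45) = -2 + 1/(-27) = -2 - 1/27 = -55/27 ≈ -2.0370)
R(Q, G) = -55/1026 (R(Q, G) = -55/27/38 = -55/27*1/38 = -55/1026)
f(h) = 36 (f(h) = 6² = 36)
f(75)/R(-96, 34) = 36/(-55/1026) = 36*(-1026/55) = -36936/55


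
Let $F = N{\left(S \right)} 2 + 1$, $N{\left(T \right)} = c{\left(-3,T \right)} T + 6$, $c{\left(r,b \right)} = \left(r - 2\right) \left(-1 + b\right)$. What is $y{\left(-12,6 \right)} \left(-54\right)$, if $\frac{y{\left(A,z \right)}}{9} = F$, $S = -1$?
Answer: $3402$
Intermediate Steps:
$c{\left(r,b \right)} = \left(-1 + b\right) \left(-2 + r\right)$ ($c{\left(r,b \right)} = \left(-2 + r\right) \left(-1 + b\right) = \left(-1 + b\right) \left(-2 + r\right)$)
$N{\left(T \right)} = 6 + T \left(5 - 5 T\right)$ ($N{\left(T \right)} = \left(2 - -3 - 2 T + T \left(-3\right)\right) T + 6 = \left(2 + 3 - 2 T - 3 T\right) T + 6 = \left(5 - 5 T\right) T + 6 = T \left(5 - 5 T\right) + 6 = 6 + T \left(5 - 5 T\right)$)
$F = -7$ ($F = \left(6 + 5 \left(-1\right) \left(1 - -1\right)\right) 2 + 1 = \left(6 + 5 \left(-1\right) \left(1 + 1\right)\right) 2 + 1 = \left(6 + 5 \left(-1\right) 2\right) 2 + 1 = \left(6 - 10\right) 2 + 1 = \left(-4\right) 2 + 1 = -8 + 1 = -7$)
$y{\left(A,z \right)} = -63$ ($y{\left(A,z \right)} = 9 \left(-7\right) = -63$)
$y{\left(-12,6 \right)} \left(-54\right) = \left(-63\right) \left(-54\right) = 3402$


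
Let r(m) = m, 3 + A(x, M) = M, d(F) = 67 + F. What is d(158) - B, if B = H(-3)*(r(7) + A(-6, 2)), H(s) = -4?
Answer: 249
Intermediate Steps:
A(x, M) = -3 + M
B = -24 (B = -4*(7 + (-3 + 2)) = -4*(7 - 1) = -4*6 = -24)
d(158) - B = (67 + 158) - 1*(-24) = 225 + 24 = 249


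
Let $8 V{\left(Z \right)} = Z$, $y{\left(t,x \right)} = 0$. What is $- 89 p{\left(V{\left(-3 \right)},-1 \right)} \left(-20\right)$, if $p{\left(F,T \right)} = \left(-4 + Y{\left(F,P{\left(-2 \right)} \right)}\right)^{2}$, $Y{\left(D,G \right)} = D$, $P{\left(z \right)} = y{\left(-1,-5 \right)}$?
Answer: $\frac{545125}{16} \approx 34070.0$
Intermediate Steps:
$V{\left(Z \right)} = \frac{Z}{8}$
$P{\left(z \right)} = 0$
$p{\left(F,T \right)} = \left(-4 + F\right)^{2}$
$- 89 p{\left(V{\left(-3 \right)},-1 \right)} \left(-20\right) = - 89 \left(-4 + \frac{1}{8} \left(-3\right)\right)^{2} \left(-20\right) = - 89 \left(-4 - \frac{3}{8}\right)^{2} \left(-20\right) = - 89 \left(- \frac{35}{8}\right)^{2} \left(-20\right) = \left(-89\right) \frac{1225}{64} \left(-20\right) = \left(- \frac{109025}{64}\right) \left(-20\right) = \frac{545125}{16}$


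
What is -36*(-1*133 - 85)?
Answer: 7848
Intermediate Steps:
-36*(-1*133 - 85) = -36*(-133 - 85) = -36*(-218) = 7848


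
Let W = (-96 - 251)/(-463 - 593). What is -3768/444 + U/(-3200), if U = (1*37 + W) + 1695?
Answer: -1128754343/125030400 ≈ -9.0278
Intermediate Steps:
W = 347/1056 (W = -347/(-1056) = -347*(-1/1056) = 347/1056 ≈ 0.32860)
U = 1829339/1056 (U = (1*37 + 347/1056) + 1695 = (37 + 347/1056) + 1695 = 39419/1056 + 1695 = 1829339/1056 ≈ 1732.3)
-3768/444 + U/(-3200) = -3768/444 + (1829339/1056)/(-3200) = -3768*1/444 + (1829339/1056)*(-1/3200) = -314/37 - 1829339/3379200 = -1128754343/125030400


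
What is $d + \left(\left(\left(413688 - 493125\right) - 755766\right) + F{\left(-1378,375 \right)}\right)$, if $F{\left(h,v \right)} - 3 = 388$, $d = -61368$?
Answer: $-896180$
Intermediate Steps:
$F{\left(h,v \right)} = 391$ ($F{\left(h,v \right)} = 3 + 388 = 391$)
$d + \left(\left(\left(413688 - 493125\right) - 755766\right) + F{\left(-1378,375 \right)}\right) = -61368 + \left(\left(\left(413688 - 493125\right) - 755766\right) + 391\right) = -61368 + \left(\left(-79437 - 755766\right) + 391\right) = -61368 + \left(-835203 + 391\right) = -61368 - 834812 = -896180$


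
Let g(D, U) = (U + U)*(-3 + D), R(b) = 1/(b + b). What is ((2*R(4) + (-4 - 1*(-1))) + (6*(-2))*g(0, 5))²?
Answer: 2042041/16 ≈ 1.2763e+5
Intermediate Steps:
R(b) = 1/(2*b)
g(D, U) = 2*U*(-3 + D) (g(D, U) = (2*U)*(-3 + D) = 2*U*(-3 + D))
((2*R(4) + (-4 - 1*(-1))) + (6*(-2))*g(0, 5))² = ((2*((½)/4) + (-4 - 1*(-1))) + (6*(-2))*(2*5*(-3 + 0)))² = ((2*((½)*(¼)) + (-4 + 1)) - 24*5*(-3))² = ((2*(⅛) - 3) - 12*(-30))² = ((¼ - 3) + 360)² = (-11/4 + 360)² = (1429/4)² = 2042041/16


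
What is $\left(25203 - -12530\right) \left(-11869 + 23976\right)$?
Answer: $456833431$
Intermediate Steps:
$\left(25203 - -12530\right) \left(-11869 + 23976\right) = \left(25203 + 12530\right) 12107 = 37733 \cdot 12107 = 456833431$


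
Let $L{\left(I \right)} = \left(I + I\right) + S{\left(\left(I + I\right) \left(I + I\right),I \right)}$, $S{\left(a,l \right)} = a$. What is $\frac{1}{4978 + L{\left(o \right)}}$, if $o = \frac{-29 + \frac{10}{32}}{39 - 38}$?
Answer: $\frac{64}{525601} \approx 0.00012177$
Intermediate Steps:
$o = - \frac{459}{16}$ ($o = \frac{-29 + 10 \cdot \frac{1}{32}}{1} = \left(-29 + \frac{5}{16}\right) 1 = \left(- \frac{459}{16}\right) 1 = - \frac{459}{16} \approx -28.688$)
$L{\left(I \right)} = 2 I + 4 I^{2}$ ($L{\left(I \right)} = \left(I + I\right) + \left(I + I\right) \left(I + I\right) = 2 I + 2 I 2 I = 2 I + 4 I^{2}$)
$\frac{1}{4978 + L{\left(o \right)}} = \frac{1}{4978 + 2 \left(- \frac{459}{16}\right) \left(1 + 2 \left(- \frac{459}{16}\right)\right)} = \frac{1}{4978 + 2 \left(- \frac{459}{16}\right) \left(1 - \frac{459}{8}\right)} = \frac{1}{4978 + 2 \left(- \frac{459}{16}\right) \left(- \frac{451}{8}\right)} = \frac{1}{4978 + \frac{207009}{64}} = \frac{1}{\frac{525601}{64}} = \frac{64}{525601}$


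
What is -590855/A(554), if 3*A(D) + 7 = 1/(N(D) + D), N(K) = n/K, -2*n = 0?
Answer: 982001010/3877 ≈ 2.5329e+5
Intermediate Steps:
n = 0 (n = -½*0 = 0)
N(K) = 0 (N(K) = 0/K = 0)
A(D) = -7/3 + 1/(3*D) (A(D) = -7/3 + 1/(3*(0 + D)) = -7/3 + 1/(3*D))
-590855/A(554) = -590855*1662/(1 - 7*554) = -590855*1662/(1 - 3878) = -590855/((⅓)*(1/554)*(-3877)) = -590855/(-3877/1662) = -590855*(-1662/3877) = 982001010/3877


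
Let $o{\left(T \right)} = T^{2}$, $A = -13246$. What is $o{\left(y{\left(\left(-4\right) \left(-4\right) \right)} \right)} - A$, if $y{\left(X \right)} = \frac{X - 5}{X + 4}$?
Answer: $\frac{5298521}{400} \approx 13246.0$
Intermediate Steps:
$y{\left(X \right)} = \frac{-5 + X}{4 + X}$
$o{\left(y{\left(\left(-4\right) \left(-4\right) \right)} \right)} - A = \left(\frac{-5 - -16}{4 - -16}\right)^{2} - -13246 = \left(\frac{-5 + 16}{4 + 16}\right)^{2} + 13246 = \left(\frac{1}{20} \cdot 11\right)^{2} + 13246 = \left(\frac{11}{20}\right)^{2} + 13246 = \frac{121}{400} + 13246 = \frac{5298521}{400}$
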